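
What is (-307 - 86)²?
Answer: 154449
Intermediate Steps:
(-307 - 86)² = (-393)² = 154449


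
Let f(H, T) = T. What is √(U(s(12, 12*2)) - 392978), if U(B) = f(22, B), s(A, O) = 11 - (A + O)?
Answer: 3*I*√43667 ≈ 626.9*I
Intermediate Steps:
s(A, O) = 11 - A - O (s(A, O) = 11 + (-A - O) = 11 - A - O)
U(B) = B
√(U(s(12, 12*2)) - 392978) = √((11 - 1*12 - 12*2) - 392978) = √((11 - 12 - 1*24) - 392978) = √((11 - 12 - 24) - 392978) = √(-25 - 392978) = √(-393003) = 3*I*√43667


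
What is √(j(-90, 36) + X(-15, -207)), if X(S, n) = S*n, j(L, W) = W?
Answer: 3*√349 ≈ 56.045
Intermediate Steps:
√(j(-90, 36) + X(-15, -207)) = √(36 - 15*(-207)) = √(36 + 3105) = √3141 = 3*√349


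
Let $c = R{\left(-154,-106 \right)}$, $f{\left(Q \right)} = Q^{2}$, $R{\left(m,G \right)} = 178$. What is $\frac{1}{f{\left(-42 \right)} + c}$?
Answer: $\frac{1}{1942} \approx 0.00051493$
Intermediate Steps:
$c = 178$
$\frac{1}{f{\left(-42 \right)} + c} = \frac{1}{\left(-42\right)^{2} + 178} = \frac{1}{1764 + 178} = \frac{1}{1942}$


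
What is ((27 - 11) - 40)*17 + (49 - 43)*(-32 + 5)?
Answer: -570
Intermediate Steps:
((27 - 11) - 40)*17 + (49 - 43)*(-32 + 5) = (16 - 40)*17 + 6*(-27) = -24*17 - 162 = -408 - 162 = -570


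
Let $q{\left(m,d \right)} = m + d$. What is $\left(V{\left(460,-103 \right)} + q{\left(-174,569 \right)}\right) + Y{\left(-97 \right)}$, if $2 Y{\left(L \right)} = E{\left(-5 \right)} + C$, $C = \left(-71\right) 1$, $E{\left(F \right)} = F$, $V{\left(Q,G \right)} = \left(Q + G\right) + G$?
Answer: $611$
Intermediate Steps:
$V{\left(Q,G \right)} = Q + 2 G$ ($V{\left(Q,G \right)} = \left(G + Q\right) + G = Q + 2 G$)
$C = -71$
$Y{\left(L \right)} = -38$ ($Y{\left(L \right)} = \frac{-5 - 71}{2} = \frac{1}{2} \left(-76\right) = -38$)
$q{\left(m,d \right)} = d + m$
$\left(V{\left(460,-103 \right)} + q{\left(-174,569 \right)}\right) + Y{\left(-97 \right)} = \left(\left(460 + 2 \left(-103\right)\right) + \left(569 - 174\right)\right) - 38 = \left(\left(460 - 206\right) + 395\right) - 38 = \left(254 + 395\right) - 38 = 649 - 38 = 611$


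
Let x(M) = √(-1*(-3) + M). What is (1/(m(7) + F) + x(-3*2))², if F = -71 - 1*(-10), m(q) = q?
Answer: (-1 + 54*I*√3)²/2916 ≈ -2.9997 - 0.06415*I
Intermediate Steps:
F = -61 (F = -71 + 10 = -61)
x(M) = √(3 + M)
(1/(m(7) + F) + x(-3*2))² = (1/(7 - 61) + √(3 - 3*2))² = (1/(-54) + √(3 - 6))² = (-1/54 + √(-3))² = (-1/54 + I*√3)²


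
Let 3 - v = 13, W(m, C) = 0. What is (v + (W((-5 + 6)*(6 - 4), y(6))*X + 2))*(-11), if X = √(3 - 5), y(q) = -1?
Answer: 88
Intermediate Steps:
X = I*√2 (X = √(-2) = I*√2 ≈ 1.4142*I)
v = -10 (v = 3 - 1*13 = 3 - 13 = -10)
(v + (W((-5 + 6)*(6 - 4), y(6))*X + 2))*(-11) = (-10 + (0*(I*√2) + 2))*(-11) = (-10 + (0 + 2))*(-11) = (-10 + 2)*(-11) = -8*(-11) = 88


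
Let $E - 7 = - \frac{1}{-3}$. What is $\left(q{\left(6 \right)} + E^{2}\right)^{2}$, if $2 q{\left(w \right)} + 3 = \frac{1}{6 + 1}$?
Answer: $\frac{10876804}{3969} \approx 2740.4$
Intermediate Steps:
$E = \frac{22}{3}$ ($E = 7 - \frac{1}{-3} = 7 - - \frac{1}{3} = 7 + \frac{1}{3} = \frac{22}{3} \approx 7.3333$)
$q{\left(w \right)} = - \frac{10}{7}$ ($q{\left(w \right)} = - \frac{3}{2} + \frac{1}{2 \left(6 + 1\right)} = - \frac{3}{2} + \frac{1}{2 \cdot 7} = - \frac{3}{2} + \frac{1}{2} \cdot \frac{1}{7} = - \frac{3}{2} + \frac{1}{14} = - \frac{10}{7}$)
$\left(q{\left(6 \right)} + E^{2}\right)^{2} = \left(- \frac{10}{7} + \left(\frac{22}{3}\right)^{2}\right)^{2} = \left(- \frac{10}{7} + \frac{484}{9}\right)^{2} = \left(\frac{3298}{63}\right)^{2} = \frac{10876804}{3969}$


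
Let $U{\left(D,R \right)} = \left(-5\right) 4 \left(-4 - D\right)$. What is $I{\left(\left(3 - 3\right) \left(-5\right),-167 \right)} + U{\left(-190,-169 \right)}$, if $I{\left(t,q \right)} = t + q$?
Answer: $-3887$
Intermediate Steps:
$U{\left(D,R \right)} = 80 + 20 D$ ($U{\left(D,R \right)} = - 20 \left(-4 - D\right) = 80 + 20 D$)
$I{\left(t,q \right)} = q + t$
$I{\left(\left(3 - 3\right) \left(-5\right),-167 \right)} + U{\left(-190,-169 \right)} = \left(-167 + \left(3 - 3\right) \left(-5\right)\right) + \left(80 + 20 \left(-190\right)\right) = \left(-167 + 0 \left(-5\right)\right) + \left(80 - 3800\right) = \left(-167 + 0\right) - 3720 = -167 - 3720 = -3887$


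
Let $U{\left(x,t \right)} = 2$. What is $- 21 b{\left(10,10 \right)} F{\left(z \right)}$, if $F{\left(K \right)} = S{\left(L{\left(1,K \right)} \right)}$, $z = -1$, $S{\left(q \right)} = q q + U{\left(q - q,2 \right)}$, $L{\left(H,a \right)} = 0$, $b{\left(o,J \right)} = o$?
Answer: $-420$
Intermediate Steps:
$S{\left(q \right)} = 2 + q^{2}$ ($S{\left(q \right)} = q q + 2 = q^{2} + 2 = 2 + q^{2}$)
$F{\left(K \right)} = 2$ ($F{\left(K \right)} = 2 + 0^{2} = 2 + 0 = 2$)
$- 21 b{\left(10,10 \right)} F{\left(z \right)} = \left(-21\right) 10 \cdot 2 = \left(-210\right) 2 = -420$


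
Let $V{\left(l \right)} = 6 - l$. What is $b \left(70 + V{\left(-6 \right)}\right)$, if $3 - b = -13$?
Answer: $1312$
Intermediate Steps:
$b = 16$ ($b = 3 - -13 = 3 + 13 = 16$)
$b \left(70 + V{\left(-6 \right)}\right) = 16 \left(70 + \left(6 - -6\right)\right) = 16 \left(70 + \left(6 + 6\right)\right) = 16 \left(70 + 12\right) = 16 \cdot 82 = 1312$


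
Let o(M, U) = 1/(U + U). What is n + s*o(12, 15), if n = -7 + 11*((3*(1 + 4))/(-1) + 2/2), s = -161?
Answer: -4991/30 ≈ -166.37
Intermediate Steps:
o(M, U) = 1/(2*U)
n = -161 (n = -7 + 11*((3*5)*(-1) + 2*(1/2)) = -7 + 11*(15*(-1) + 1) = -7 + 11*(-15 + 1) = -7 + 11*(-14) = -7 - 154 = -161)
n + s*o(12, 15) = -161 - 161/(2*15) = -161 - 161*1/30 = -161 - 161/30 = -4991/30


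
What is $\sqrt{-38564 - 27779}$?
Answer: $i \sqrt{66343} \approx 257.57 i$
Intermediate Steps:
$\sqrt{-38564 - 27779} = \sqrt{-66343} = i \sqrt{66343}$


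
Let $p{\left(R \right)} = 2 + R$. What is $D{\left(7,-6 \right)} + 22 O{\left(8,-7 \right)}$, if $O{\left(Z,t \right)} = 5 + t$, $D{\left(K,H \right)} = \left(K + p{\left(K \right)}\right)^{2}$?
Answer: $212$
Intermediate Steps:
$D{\left(K,H \right)} = \left(2 + 2 K\right)^{2}$ ($D{\left(K,H \right)} = \left(K + \left(2 + K\right)\right)^{2} = \left(2 + 2 K\right)^{2}$)
$D{\left(7,-6 \right)} + 22 O{\left(8,-7 \right)} = 4 \left(1 + 7\right)^{2} + 22 \left(5 - 7\right) = 4 \cdot 8^{2} + 22 \left(-2\right) = 4 \cdot 64 - 44 = 256 - 44 = 212$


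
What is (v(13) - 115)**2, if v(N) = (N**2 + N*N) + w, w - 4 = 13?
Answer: 57600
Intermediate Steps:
w = 17 (w = 4 + 13 = 17)
v(N) = 17 + 2*N**2 (v(N) = (N**2 + N*N) + 17 = (N**2 + N**2) + 17 = 2*N**2 + 17 = 17 + 2*N**2)
(v(13) - 115)**2 = ((17 + 2*13**2) - 115)**2 = ((17 + 2*169) - 115)**2 = ((17 + 338) - 115)**2 = (355 - 115)**2 = 240**2 = 57600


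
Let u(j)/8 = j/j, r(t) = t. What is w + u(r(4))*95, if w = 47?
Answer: 807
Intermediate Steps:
u(j) = 8 (u(j) = 8*(j/j) = 8*1 = 8)
w + u(r(4))*95 = 47 + 8*95 = 47 + 760 = 807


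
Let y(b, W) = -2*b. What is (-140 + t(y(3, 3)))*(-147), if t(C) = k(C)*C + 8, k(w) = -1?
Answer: 18522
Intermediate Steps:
t(C) = 8 - C (t(C) = -C + 8 = 8 - C)
(-140 + t(y(3, 3)))*(-147) = (-140 + (8 - (-2)*3))*(-147) = (-140 + (8 - 1*(-6)))*(-147) = (-140 + (8 + 6))*(-147) = (-140 + 14)*(-147) = -126*(-147) = 18522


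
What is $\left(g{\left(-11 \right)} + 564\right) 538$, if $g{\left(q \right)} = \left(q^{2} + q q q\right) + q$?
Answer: $-353466$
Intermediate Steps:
$g{\left(q \right)} = q + q^{2} + q^{3}$ ($g{\left(q \right)} = \left(q^{2} + q^{2} q\right) + q = \left(q^{2} + q^{3}\right) + q = q + q^{2} + q^{3}$)
$\left(g{\left(-11 \right)} + 564\right) 538 = \left(- 11 \left(1 - 11 + \left(-11\right)^{2}\right) + 564\right) 538 = \left(- 11 \left(1 - 11 + 121\right) + 564\right) 538 = \left(\left(-11\right) 111 + 564\right) 538 = \left(-1221 + 564\right) 538 = \left(-657\right) 538 = -353466$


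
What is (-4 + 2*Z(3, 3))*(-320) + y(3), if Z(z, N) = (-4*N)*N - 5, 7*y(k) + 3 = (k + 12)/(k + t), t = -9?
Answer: 385269/14 ≈ 27519.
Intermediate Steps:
y(k) = -3/7 + (12 + k)/(7*(-9 + k)) (y(k) = -3/7 + ((k + 12)/(k - 9))/7 = -3/7 + ((12 + k)/(-9 + k))/7 = -3/7 + (12 + k)/(7*(-9 + k)))
Z(z, N) = -5 - 4*N**2 (Z(z, N) = -4*N**2 - 5 = -5 - 4*N**2)
(-4 + 2*Z(3, 3))*(-320) + y(3) = (-4 + 2*(-5 - 4*3**2))*(-320) + (39 - 2*3)/(7*(-9 + 3)) = (-4 + 2*(-5 - 4*9))*(-320) + (1/7)*(39 - 6)/(-6) = (-4 + 2*(-5 - 36))*(-320) + (1/7)*(-1/6)*33 = (-4 + 2*(-41))*(-320) - 11/14 = (-4 - 82)*(-320) - 11/14 = -86*(-320) - 11/14 = 27520 - 11/14 = 385269/14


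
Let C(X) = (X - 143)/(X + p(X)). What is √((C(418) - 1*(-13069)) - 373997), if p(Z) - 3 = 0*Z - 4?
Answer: I*√62761294317/417 ≈ 600.77*I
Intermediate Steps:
p(Z) = -1 (p(Z) = 3 + (0*Z - 4) = 3 + (0 - 4) = 3 - 4 = -1)
C(X) = (-143 + X)/(-1 + X) (C(X) = (X - 143)/(X - 1) = (-143 + X)/(-1 + X))
√((C(418) - 1*(-13069)) - 373997) = √(((-143 + 418)/(-1 + 418) - 1*(-13069)) - 373997) = √((275/417 + 13069) - 373997) = √(5450048/417 - 373997) = √(-150506701/417) = I*√62761294317/417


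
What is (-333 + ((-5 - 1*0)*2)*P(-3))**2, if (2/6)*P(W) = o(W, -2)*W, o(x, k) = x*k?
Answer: 42849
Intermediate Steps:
o(x, k) = k*x
P(W) = -6*W**2 (P(W) = 3*((-2*W)*W) = 3*(-2*W**2) = -6*W**2)
(-333 + ((-5 - 1*0)*2)*P(-3))**2 = (-333 + ((-5 - 1*0)*2)*(-6*(-3)**2))**2 = (-333 + ((-5 + 0)*2)*(-6*9))**2 = (-333 - 5*2*(-54))**2 = (-333 - 10*(-54))**2 = (-333 + 540)**2 = 207**2 = 42849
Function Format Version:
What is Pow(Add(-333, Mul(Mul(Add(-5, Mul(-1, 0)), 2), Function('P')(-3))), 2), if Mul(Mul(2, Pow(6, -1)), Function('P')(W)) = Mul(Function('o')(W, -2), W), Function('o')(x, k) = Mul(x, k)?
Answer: 42849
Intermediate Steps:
Function('o')(x, k) = Mul(k, x)
Function('P')(W) = Mul(-6, Pow(W, 2)) (Function('P')(W) = Mul(3, Mul(Mul(-2, W), W)) = Mul(3, Mul(-2, Pow(W, 2))) = Mul(-6, Pow(W, 2)))
Pow(Add(-333, Mul(Mul(Add(-5, Mul(-1, 0)), 2), Function('P')(-3))), 2) = Pow(Add(-333, Mul(Mul(Add(-5, Mul(-1, 0)), 2), Mul(-6, Pow(-3, 2)))), 2) = Pow(Add(-333, Mul(Mul(Add(-5, 0), 2), Mul(-6, 9))), 2) = Pow(Add(-333, Mul(Mul(-5, 2), -54)), 2) = Pow(Add(-333, Mul(-10, -54)), 2) = Pow(Add(-333, 540), 2) = Pow(207, 2) = 42849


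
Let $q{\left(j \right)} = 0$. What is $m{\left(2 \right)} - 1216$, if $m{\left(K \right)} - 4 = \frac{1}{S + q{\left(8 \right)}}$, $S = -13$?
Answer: $- \frac{15757}{13} \approx -1212.1$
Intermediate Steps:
$m{\left(K \right)} = \frac{51}{13}$ ($m{\left(K \right)} = 4 + \frac{1}{-13 + 0} = 4 + \frac{1}{-13} = 4 - \frac{1}{13} = \frac{51}{13}$)
$m{\left(2 \right)} - 1216 = \frac{51}{13} - 1216 = - \frac{15757}{13}$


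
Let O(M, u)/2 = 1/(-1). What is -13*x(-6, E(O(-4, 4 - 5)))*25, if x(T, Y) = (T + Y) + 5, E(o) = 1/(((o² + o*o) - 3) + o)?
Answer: 650/3 ≈ 216.67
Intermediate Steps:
O(M, u) = -2 (O(M, u) = 2/(-1) = 2*(-1) = -2)
E(o) = 1/(-3 + o + 2*o²) (E(o) = 1/(((o² + o²) - 3) + o) = 1/((2*o² - 3) + o) = 1/((-3 + 2*o²) + o) = 1/(-3 + o + 2*o²))
x(T, Y) = 5 + T + Y
-13*x(-6, E(O(-4, 4 - 5)))*25 = -13*(5 - 6 + 1/(-3 - 2 + 2*(-2)²))*25 = -13*(5 - 6 + 1/(-3 - 2 + 2*4))*25 = -13*(5 - 6 + 1/(-3 - 2 + 8))*25 = -13*(5 - 6 + 1/3)*25 = -13*(5 - 6 + ⅓)*25 = -13*(-⅔)*25 = (26/3)*25 = 650/3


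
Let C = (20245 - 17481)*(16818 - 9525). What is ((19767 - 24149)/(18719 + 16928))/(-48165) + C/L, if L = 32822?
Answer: 17304888651164132/28176665497305 ≈ 614.16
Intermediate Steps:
C = 20157852 (C = 2764*7293 = 20157852)
((19767 - 24149)/(18719 + 16928))/(-48165) + C/L = ((19767 - 24149)/(18719 + 16928))/(-48165) + 20157852/32822 = -4382/35647*(-1/48165) + 20157852*(1/32822) = -4382*1/35647*(-1/48165) + 10078926/16411 = -4382/35647*(-1/48165) + 10078926/16411 = 4382/1716937755 + 10078926/16411 = 17304888651164132/28176665497305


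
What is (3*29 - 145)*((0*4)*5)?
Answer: 0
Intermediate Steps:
(3*29 - 145)*((0*4)*5) = (87 - 145)*(0*5) = -58*0 = 0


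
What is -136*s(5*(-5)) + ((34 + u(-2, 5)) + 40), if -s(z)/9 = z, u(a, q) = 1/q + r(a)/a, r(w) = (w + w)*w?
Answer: -152649/5 ≈ -30530.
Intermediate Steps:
r(w) = 2*w² (r(w) = (2*w)*w = 2*w²)
u(a, q) = 1/q + 2*a (u(a, q) = 1/q + (2*a²)/a = 1/q + 2*a)
s(z) = -9*z
-136*s(5*(-5)) + ((34 + u(-2, 5)) + 40) = -(-1224)*5*(-5) + ((34 + (1/5 + 2*(-2))) + 40) = -(-1224)*(-25) + ((34 + (⅕ - 4)) + 40) = -136*225 + ((34 - 19/5) + 40) = -30600 + (151/5 + 40) = -30600 + 351/5 = -152649/5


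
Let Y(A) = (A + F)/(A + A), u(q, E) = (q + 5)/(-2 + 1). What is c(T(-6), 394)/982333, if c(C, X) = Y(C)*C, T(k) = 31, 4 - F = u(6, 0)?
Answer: 23/982333 ≈ 2.3414e-5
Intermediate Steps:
u(q, E) = -5 - q (u(q, E) = (5 + q)/(-1) = (5 + q)*(-1) = -5 - q)
F = 15 (F = 4 - (-5 - 1*6) = 4 - (-5 - 6) = 4 - 1*(-11) = 4 + 11 = 15)
Y(A) = (15 + A)/(2*A) (Y(A) = (A + 15)/(A + A) = (15 + A)/((2*A)) = (15 + A)*(1/(2*A)) = (15 + A)/(2*A))
c(C, X) = 15/2 + C/2 (c(C, X) = ((15 + C)/(2*C))*C = 15/2 + C/2)
c(T(-6), 394)/982333 = (15/2 + (½)*31)/982333 = (15/2 + 31/2)*(1/982333) = 23*(1/982333) = 23/982333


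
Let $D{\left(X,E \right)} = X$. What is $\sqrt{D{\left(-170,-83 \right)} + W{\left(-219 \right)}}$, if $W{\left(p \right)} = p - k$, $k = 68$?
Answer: $i \sqrt{457} \approx 21.378 i$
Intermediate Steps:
$W{\left(p \right)} = -68 + p$ ($W{\left(p \right)} = p - 68 = -68 + p$)
$\sqrt{D{\left(-170,-83 \right)} + W{\left(-219 \right)}} = \sqrt{-170 - 287} = \sqrt{-457} = i \sqrt{457}$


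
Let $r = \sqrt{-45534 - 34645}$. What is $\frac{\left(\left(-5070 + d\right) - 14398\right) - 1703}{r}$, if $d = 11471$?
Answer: $\frac{9700 i \sqrt{80179}}{80179} \approx 34.256 i$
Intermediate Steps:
$r = i \sqrt{80179}$ ($r = \sqrt{-80179} = i \sqrt{80179} \approx 283.16 i$)
$\frac{\left(\left(-5070 + d\right) - 14398\right) - 1703}{r} = \frac{\left(\left(-5070 + 11471\right) - 14398\right) - 1703}{i \sqrt{80179}} = \left(\left(6401 - 14398\right) - 1703\right) \left(- \frac{i \sqrt{80179}}{80179}\right) = \left(-7997 - 1703\right) \left(- \frac{i \sqrt{80179}}{80179}\right) = - 9700 \left(- \frac{i \sqrt{80179}}{80179}\right) = \frac{9700 i \sqrt{80179}}{80179}$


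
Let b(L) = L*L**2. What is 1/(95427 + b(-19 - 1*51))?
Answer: -1/247573 ≈ -4.0392e-6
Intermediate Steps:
b(L) = L**3
1/(95427 + b(-19 - 1*51)) = 1/(95427 + (-19 - 1*51)**3) = 1/(95427 + (-19 - 51)**3) = 1/(95427 + (-70)**3) = 1/(95427 - 343000) = 1/(-247573) = -1/247573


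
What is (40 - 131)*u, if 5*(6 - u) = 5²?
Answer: -91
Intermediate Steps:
u = 1 (u = 6 - ⅕*5² = 6 - ⅕*25 = 6 - 5 = 1)
(40 - 131)*u = (40 - 131)*1 = -91*1 = -91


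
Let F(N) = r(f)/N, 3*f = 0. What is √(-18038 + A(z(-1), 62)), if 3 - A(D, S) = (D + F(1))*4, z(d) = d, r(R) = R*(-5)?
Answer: I*√18031 ≈ 134.28*I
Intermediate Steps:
f = 0 (f = (⅓)*0 = 0)
r(R) = -5*R
F(N) = 0 (F(N) = (-5*0)/N = 0/N = 0)
A(D, S) = 3 - 4*D (A(D, S) = 3 - (D + 0)*4 = 3 - D*4 = 3 - 4*D)
√(-18038 + A(z(-1), 62)) = √(-18038 + (3 - 4*(-1))) = √(-18038 + (3 + 4)) = √(-18038 + 7) = √(-18031) = I*√18031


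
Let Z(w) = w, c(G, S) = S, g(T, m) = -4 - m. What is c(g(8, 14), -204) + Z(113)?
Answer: -91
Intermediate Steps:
c(g(8, 14), -204) + Z(113) = -204 + 113 = -91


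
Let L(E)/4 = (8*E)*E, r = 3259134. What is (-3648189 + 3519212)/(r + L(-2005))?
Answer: -128977/131899934 ≈ -0.00097784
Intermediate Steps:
L(E) = 32*E**2 (L(E) = 4*((8*E)*E) = 4*(8*E**2) = 32*E**2)
(-3648189 + 3519212)/(r + L(-2005)) = (-3648189 + 3519212)/(3259134 + 32*(-2005)**2) = -128977/(3259134 + 32*4020025) = -128977/(3259134 + 128640800) = -128977/131899934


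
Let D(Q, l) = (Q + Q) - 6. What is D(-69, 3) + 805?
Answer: 661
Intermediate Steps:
D(Q, l) = -6 + 2*Q (D(Q, l) = 2*Q - 6 = -6 + 2*Q)
D(-69, 3) + 805 = (-6 + 2*(-69)) + 805 = (-6 - 138) + 805 = -144 + 805 = 661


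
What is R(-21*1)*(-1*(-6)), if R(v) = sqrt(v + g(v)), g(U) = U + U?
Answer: 18*I*sqrt(7) ≈ 47.624*I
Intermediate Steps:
g(U) = 2*U
R(v) = sqrt(3)*sqrt(v) (R(v) = sqrt(v + 2*v) = sqrt(3*v) = sqrt(3)*sqrt(v))
R(-21*1)*(-1*(-6)) = (sqrt(3)*sqrt(-21*1))*(-1*(-6)) = (sqrt(3)*sqrt(-21))*6 = (sqrt(3)*(I*sqrt(21)))*6 = (3*I*sqrt(7))*6 = 18*I*sqrt(7)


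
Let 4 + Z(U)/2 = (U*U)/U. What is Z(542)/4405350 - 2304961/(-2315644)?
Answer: 5078325787147/5100611147700 ≈ 0.99563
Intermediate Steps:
Z(U) = -8 + 2*U (Z(U) = -8 + 2*((U*U)/U) = -8 + 2*(U²/U) = -8 + 2*U)
Z(542)/4405350 - 2304961/(-2315644) = (-8 + 2*542)/4405350 - 2304961/(-2315644) = (-8 + 1084)*(1/4405350) - 2304961*(-1/2315644) = 1076*(1/4405350) + 2304961/2315644 = 538/2202675 + 2304961/2315644 = 5078325787147/5100611147700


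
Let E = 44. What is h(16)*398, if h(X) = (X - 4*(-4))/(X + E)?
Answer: 3184/15 ≈ 212.27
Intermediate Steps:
h(X) = (16 + X)/(44 + X) (h(X) = (X - 4*(-4))/(X + 44) = (X + 16)/(44 + X) = (16 + X)/(44 + X))
h(16)*398 = ((16 + 16)/(44 + 16))*398 = (32/60)*398 = ((1/60)*32)*398 = (8/15)*398 = 3184/15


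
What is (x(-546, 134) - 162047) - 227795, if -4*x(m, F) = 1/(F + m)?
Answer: -642459615/1648 ≈ -3.8984e+5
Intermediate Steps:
x(m, F) = -1/(4*(F + m))
(x(-546, 134) - 162047) - 227795 = (-1/(4*134 + 4*(-546)) - 162047) - 227795 = (-1/(536 - 2184) - 162047) - 227795 = (-1/(-1648) - 162047) - 227795 = (-1*(-1/1648) - 162047) - 227795 = (1/1648 - 162047) - 227795 = -267053455/1648 - 227795 = -642459615/1648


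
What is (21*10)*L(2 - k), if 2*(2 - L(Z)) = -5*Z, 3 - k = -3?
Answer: -1680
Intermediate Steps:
k = 6 (k = 3 - 1*(-3) = 3 + 3 = 6)
L(Z) = 2 + 5*Z/2 (L(Z) = 2 - (-5)*Z/2 = 2 + 5*Z/2)
(21*10)*L(2 - k) = (21*10)*(2 + 5*(2 - 1*6)/2) = 210*(2 + 5*(2 - 6)/2) = 210*(2 + (5/2)*(-4)) = 210*(2 - 10) = 210*(-8) = -1680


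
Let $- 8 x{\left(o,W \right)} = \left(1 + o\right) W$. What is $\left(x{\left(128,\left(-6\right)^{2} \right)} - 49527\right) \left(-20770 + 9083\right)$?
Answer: $\frac{1171212705}{2} \approx 5.8561 \cdot 10^{8}$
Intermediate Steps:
$x{\left(o,W \right)} = - \frac{W \left(1 + o\right)}{8}$ ($x{\left(o,W \right)} = - \frac{\left(1 + o\right) W}{8} = - \frac{W \left(1 + o\right)}{8}$)
$\left(x{\left(128,\left(-6\right)^{2} \right)} - 49527\right) \left(-20770 + 9083\right) = \left(- \frac{\left(-6\right)^{2} \left(1 + 128\right)}{8} - 49527\right) \left(-20770 + 9083\right) = \left(\left(- \frac{1}{8}\right) 36 \cdot 129 - 49527\right) \left(-11687\right) = \left(- \frac{1161}{2} - 49527\right) \left(-11687\right) = \left(- \frac{100215}{2}\right) \left(-11687\right) = \frac{1171212705}{2}$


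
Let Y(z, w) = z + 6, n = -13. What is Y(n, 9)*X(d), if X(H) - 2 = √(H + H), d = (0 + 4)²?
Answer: -14 - 28*√2 ≈ -53.598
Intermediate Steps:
Y(z, w) = 6 + z
d = 16 (d = 4² = 16)
X(H) = 2 + √2*√H (X(H) = 2 + √(H + H) = 2 + √(2*H) = 2 + √2*√H)
Y(n, 9)*X(d) = (6 - 13)*(2 + √2*√16) = -7*(2 + √2*4) = -7*(2 + 4*√2) = -14 - 28*√2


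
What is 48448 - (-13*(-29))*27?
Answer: 38269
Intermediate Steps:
48448 - (-13*(-29))*27 = 48448 - 377*27 = 48448 - 1*10179 = 48448 - 10179 = 38269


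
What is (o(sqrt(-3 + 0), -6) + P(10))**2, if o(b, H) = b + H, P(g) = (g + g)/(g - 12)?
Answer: (-16 + I*sqrt(3))**2 ≈ 253.0 - 55.426*I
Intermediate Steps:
P(g) = 2*g/(-12 + g) (P(g) = (2*g)/(-12 + g) = 2*g/(-12 + g))
o(b, H) = H + b
(o(sqrt(-3 + 0), -6) + P(10))**2 = ((-6 + sqrt(-3 + 0)) + 2*10/(-12 + 10))**2 = ((-6 + sqrt(-3)) + 2*10/(-2))**2 = ((-6 + I*sqrt(3)) + 2*10*(-1/2))**2 = ((-6 + I*sqrt(3)) - 10)**2 = (-16 + I*sqrt(3))**2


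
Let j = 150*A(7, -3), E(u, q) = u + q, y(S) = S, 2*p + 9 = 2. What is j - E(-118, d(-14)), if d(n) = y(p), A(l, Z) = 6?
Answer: 2043/2 ≈ 1021.5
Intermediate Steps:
p = -7/2 (p = -9/2 + (½)*2 = -9/2 + 1 = -7/2 ≈ -3.5000)
d(n) = -7/2
E(u, q) = q + u
j = 900 (j = 150*6 = 900)
j - E(-118, d(-14)) = 900 - (-7/2 - 118) = 900 - 1*(-243/2) = 900 + 243/2 = 2043/2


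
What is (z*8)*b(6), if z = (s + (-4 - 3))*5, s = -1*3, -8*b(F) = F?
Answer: 300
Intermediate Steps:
b(F) = -F/8
s = -3
z = -50 (z = (-3 + (-4 - 3))*5 = (-3 - 7)*5 = -10*5 = -50)
(z*8)*b(6) = (-50*8)*(-⅛*6) = -400*(-¾) = 300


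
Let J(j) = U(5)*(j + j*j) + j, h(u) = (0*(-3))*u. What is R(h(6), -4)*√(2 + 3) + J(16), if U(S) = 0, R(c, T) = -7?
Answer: 16 - 7*√5 ≈ 0.34752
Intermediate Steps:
h(u) = 0 (h(u) = 0*u = 0)
J(j) = j (J(j) = 0*(j + j*j) + j = 0*(j + j²) + j = 0 + j = j)
R(h(6), -4)*√(2 + 3) + J(16) = -7*√(2 + 3) + 16 = -7*√5 + 16 = 16 - 7*√5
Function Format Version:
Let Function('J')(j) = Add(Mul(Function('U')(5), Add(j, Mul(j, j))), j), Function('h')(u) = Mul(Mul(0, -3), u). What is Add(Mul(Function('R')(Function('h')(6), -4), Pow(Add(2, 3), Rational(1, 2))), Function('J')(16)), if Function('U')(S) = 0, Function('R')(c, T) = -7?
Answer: Add(16, Mul(-7, Pow(5, Rational(1, 2)))) ≈ 0.34752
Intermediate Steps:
Function('h')(u) = 0 (Function('h')(u) = Mul(0, u) = 0)
Function('J')(j) = j (Function('J')(j) = Add(Mul(0, Add(j, Mul(j, j))), j) = Add(Mul(0, Add(j, Pow(j, 2))), j) = Add(0, j) = j)
Add(Mul(Function('R')(Function('h')(6), -4), Pow(Add(2, 3), Rational(1, 2))), Function('J')(16)) = Add(Mul(-7, Pow(Add(2, 3), Rational(1, 2))), 16) = Add(Mul(-7, Pow(5, Rational(1, 2))), 16) = Add(16, Mul(-7, Pow(5, Rational(1, 2))))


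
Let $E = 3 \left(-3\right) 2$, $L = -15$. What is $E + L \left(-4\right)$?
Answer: $42$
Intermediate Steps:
$E = -18$ ($E = \left(-9\right) 2 = -18$)
$E + L \left(-4\right) = -18 - -60 = -18 + 60 = 42$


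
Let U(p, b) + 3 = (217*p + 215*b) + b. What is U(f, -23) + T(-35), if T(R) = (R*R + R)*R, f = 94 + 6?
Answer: -24921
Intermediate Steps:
f = 100
U(p, b) = -3 + 216*b + 217*p (U(p, b) = -3 + ((217*p + 215*b) + b) = -3 + ((215*b + 217*p) + b) = -3 + (216*b + 217*p) = -3 + 216*b + 217*p)
T(R) = R*(R + R²) (T(R) = (R² + R)*R = (R + R²)*R = R*(R + R²))
U(f, -23) + T(-35) = (-3 + 216*(-23) + 217*100) + (-35)²*(1 - 35) = (-3 - 4968 + 21700) + 1225*(-34) = 16729 - 41650 = -24921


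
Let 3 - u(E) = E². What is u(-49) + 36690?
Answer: 34292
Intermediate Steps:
u(E) = 3 - E²
u(-49) + 36690 = (3 - 1*(-49)²) + 36690 = (3 - 1*2401) + 36690 = (3 - 2401) + 36690 = -2398 + 36690 = 34292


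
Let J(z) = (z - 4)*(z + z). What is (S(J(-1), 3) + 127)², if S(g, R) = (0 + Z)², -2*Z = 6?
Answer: 18496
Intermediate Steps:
J(z) = 2*z*(-4 + z) (J(z) = (-4 + z)*(2*z) = 2*z*(-4 + z))
Z = -3 (Z = -½*6 = -3)
S(g, R) = 9 (S(g, R) = (0 - 3)² = (-3)² = 9)
(S(J(-1), 3) + 127)² = (9 + 127)² = 136² = 18496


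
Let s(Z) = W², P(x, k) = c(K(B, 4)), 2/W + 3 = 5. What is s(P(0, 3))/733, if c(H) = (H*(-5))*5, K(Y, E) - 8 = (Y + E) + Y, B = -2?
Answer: 1/733 ≈ 0.0013643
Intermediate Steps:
W = 1 (W = 2/(-3 + 5) = 2/2 = 2*(½) = 1)
K(Y, E) = 8 + E + 2*Y (K(Y, E) = 8 + ((Y + E) + Y) = 8 + ((E + Y) + Y) = 8 + (E + 2*Y) = 8 + E + 2*Y)
c(H) = -25*H (c(H) = -5*H*5 = -25*H)
P(x, k) = -200 (P(x, k) = -25*(8 + 4 + 2*(-2)) = -25*(8 + 4 - 4) = -25*8 = -200)
s(Z) = 1 (s(Z) = 1² = 1)
s(P(0, 3))/733 = 1/733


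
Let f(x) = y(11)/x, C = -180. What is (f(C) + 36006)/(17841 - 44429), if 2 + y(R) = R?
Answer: -720119/531760 ≈ -1.3542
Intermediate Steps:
y(R) = -2 + R
f(x) = 9/x (f(x) = (-2 + 11)/x = 9/x)
(f(C) + 36006)/(17841 - 44429) = (9/(-180) + 36006)/(17841 - 44429) = (9*(-1/180) + 36006)/(-26588) = (-1/20 + 36006)*(-1/26588) = (720119/20)*(-1/26588) = -720119/531760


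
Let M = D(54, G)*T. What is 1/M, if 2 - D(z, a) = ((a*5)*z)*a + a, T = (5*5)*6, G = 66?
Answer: -1/176427600 ≈ -5.6680e-9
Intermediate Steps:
T = 150 (T = 25*6 = 150)
D(z, a) = 2 - a - 5*z*a² (D(z, a) = 2 - (((a*5)*z)*a + a) = 2 - (((5*a)*z)*a + a) = 2 - ((5*a*z)*a + a) = 2 - (5*z*a² + a) = 2 - (a + 5*z*a²) = 2 + (-a - 5*z*a²) = 2 - a - 5*z*a²)
M = -176427600 (M = (2 - 1*66 - 5*54*66²)*150 = (2 - 66 - 5*54*4356)*150 = (2 - 66 - 1176120)*150 = -1176184*150 = -176427600)
1/M = 1/(-176427600) = -1/176427600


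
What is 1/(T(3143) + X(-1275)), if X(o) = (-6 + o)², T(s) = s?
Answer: 1/1644104 ≈ 6.0823e-7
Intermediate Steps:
1/(T(3143) + X(-1275)) = 1/(3143 + (-6 - 1275)²) = 1/(3143 + (-1281)²) = 1/(3143 + 1640961) = 1/1644104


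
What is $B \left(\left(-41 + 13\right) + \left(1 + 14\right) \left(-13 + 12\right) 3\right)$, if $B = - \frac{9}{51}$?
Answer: $\frac{219}{17} \approx 12.882$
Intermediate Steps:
$B = - \frac{3}{17}$ ($B = \left(-9\right) \frac{1}{51} = - \frac{3}{17} \approx -0.17647$)
$B \left(\left(-41 + 13\right) + \left(1 + 14\right) \left(-13 + 12\right) 3\right) = - \frac{3 \left(\left(-41 + 13\right) + \left(1 + 14\right) \left(-13 + 12\right) 3\right)}{17} = - \frac{3 \left(-28 + 15 \left(-1\right) 3\right)}{17} = - \frac{3 \left(-28 - 45\right)}{17} = \left(- \frac{3}{17}\right) \left(-73\right) = \frac{219}{17}$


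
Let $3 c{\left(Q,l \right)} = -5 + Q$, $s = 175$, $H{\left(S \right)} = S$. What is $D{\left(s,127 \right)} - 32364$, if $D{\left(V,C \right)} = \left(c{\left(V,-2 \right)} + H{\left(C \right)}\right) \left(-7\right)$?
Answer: $- \frac{100949}{3} \approx -33650.0$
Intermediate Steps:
$c{\left(Q,l \right)} = - \frac{5}{3} + \frac{Q}{3}$ ($c{\left(Q,l \right)} = \frac{-5 + Q}{3} = - \frac{5}{3} + \frac{Q}{3}$)
$D{\left(V,C \right)} = \frac{35}{3} - 7 C - \frac{7 V}{3}$ ($D{\left(V,C \right)} = \left(\left(- \frac{5}{3} + \frac{V}{3}\right) + C\right) \left(-7\right) = \left(- \frac{5}{3} + C + \frac{V}{3}\right) \left(-7\right) = \frac{35}{3} - 7 C - \frac{7 V}{3}$)
$D{\left(s,127 \right)} - 32364 = \left(\frac{35}{3} - 889 - \frac{1225}{3}\right) - 32364 = - \frac{3857}{3} - 32364 = - \frac{100949}{3}$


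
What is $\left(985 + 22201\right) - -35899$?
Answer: $59085$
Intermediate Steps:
$\left(985 + 22201\right) - -35899 = 23186 + 35899 = 59085$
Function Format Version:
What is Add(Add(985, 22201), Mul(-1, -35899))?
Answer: 59085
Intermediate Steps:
Add(Add(985, 22201), Mul(-1, -35899)) = Add(23186, 35899) = 59085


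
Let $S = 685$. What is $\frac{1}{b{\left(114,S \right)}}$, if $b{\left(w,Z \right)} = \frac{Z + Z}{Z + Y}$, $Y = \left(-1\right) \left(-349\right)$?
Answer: $\frac{517}{685} \approx 0.75474$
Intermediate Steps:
$Y = 349$
$b{\left(w,Z \right)} = \frac{2 Z}{349 + Z}$ ($b{\left(w,Z \right)} = \frac{Z + Z}{Z + 349} = \frac{2 Z}{349 + Z}$)
$\frac{1}{b{\left(114,S \right)}} = \frac{1}{2 \cdot 685 \frac{1}{349 + 685}} = \frac{1}{2 \cdot 685 \cdot \frac{1}{1034}} = \frac{1}{\frac{685}{517}} = \frac{517}{685}$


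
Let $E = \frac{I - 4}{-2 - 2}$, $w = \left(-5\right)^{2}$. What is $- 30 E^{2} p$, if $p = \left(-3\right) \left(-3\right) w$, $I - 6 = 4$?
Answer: $- \frac{30375}{2} \approx -15188.0$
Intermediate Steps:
$I = 10$ ($I = 6 + 4 = 10$)
$w = 25$
$E = - \frac{3}{2}$ ($E = \frac{10 - 4}{-2 - 2} = \frac{6}{-4} = 6 \left(- \frac{1}{4}\right) = - \frac{3}{2} \approx -1.5$)
$p = 225$ ($p = \left(-3\right) \left(-3\right) 25 = 9 \cdot 25 = 225$)
$- 30 E^{2} p = - 30 \left(- \frac{3}{2}\right)^{2} \cdot 225 = \left(-30\right) \frac{9}{4} \cdot 225 = \left(- \frac{135}{2}\right) 225 = - \frac{30375}{2}$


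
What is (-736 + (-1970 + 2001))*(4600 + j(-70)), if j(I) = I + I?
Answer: -3144300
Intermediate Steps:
j(I) = 2*I
(-736 + (-1970 + 2001))*(4600 + j(-70)) = (-736 + (-1970 + 2001))*(4600 + 2*(-70)) = (-736 + 31)*(4600 - 140) = -705*4460 = -3144300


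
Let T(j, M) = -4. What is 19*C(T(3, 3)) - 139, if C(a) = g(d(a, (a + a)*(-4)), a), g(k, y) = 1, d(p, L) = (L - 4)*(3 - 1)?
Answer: -120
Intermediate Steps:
d(p, L) = -8 + 2*L (d(p, L) = (-4 + L)*2 = -8 + 2*L)
C(a) = 1
19*C(T(3, 3)) - 139 = 19*1 - 139 = 19 - 139 = -120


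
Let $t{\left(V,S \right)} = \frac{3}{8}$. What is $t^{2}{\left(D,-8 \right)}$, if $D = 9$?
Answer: $\frac{9}{64} \approx 0.14063$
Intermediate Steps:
$t{\left(V,S \right)} = \frac{3}{8}$ ($t{\left(V,S \right)} = 3 \cdot \frac{1}{8} = \frac{3}{8}$)
$t^{2}{\left(D,-8 \right)} = \left(\frac{3}{8}\right)^{2} = \frac{9}{64}$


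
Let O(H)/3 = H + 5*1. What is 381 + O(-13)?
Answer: 357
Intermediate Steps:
O(H) = 15 + 3*H (O(H) = 3*(H + 5*1) = 3*(H + 5) = 3*(5 + H) = 15 + 3*H)
381 + O(-13) = 381 + (15 + 3*(-13)) = 381 + (15 - 39) = 381 - 24 = 357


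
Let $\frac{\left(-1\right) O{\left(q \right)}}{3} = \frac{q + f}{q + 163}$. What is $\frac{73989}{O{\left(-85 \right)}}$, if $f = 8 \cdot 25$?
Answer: $- \frac{1923714}{115} \approx -16728.0$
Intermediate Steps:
$f = 200$
$O{\left(q \right)} = - \frac{3 \left(200 + q\right)}{163 + q}$ ($O{\left(q \right)} = - 3 \frac{q + 200}{q + 163} = - 3 \frac{200 + q}{163 + q} = - \frac{3 \left(200 + q\right)}{163 + q}$)
$\frac{73989}{O{\left(-85 \right)}} = \frac{73989}{3 \frac{1}{163 - 85} \left(-200 - -85\right)} = \frac{73989}{3 \cdot \frac{1}{78} \left(-200 + 85\right)} = \frac{73989}{3 \cdot \frac{1}{78} \left(-115\right)} = \frac{73989}{- \frac{115}{26}} = 73989 \left(- \frac{26}{115}\right) = - \frac{1923714}{115}$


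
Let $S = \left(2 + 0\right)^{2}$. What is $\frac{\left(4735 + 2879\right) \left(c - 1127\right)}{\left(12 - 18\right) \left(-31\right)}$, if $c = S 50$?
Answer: $- \frac{1176363}{31} \approx -37947.0$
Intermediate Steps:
$S = 4$ ($S = 2^{2} = 4$)
$c = 200$ ($c = 4 \cdot 50 = 200$)
$\frac{\left(4735 + 2879\right) \left(c - 1127\right)}{\left(12 - 18\right) \left(-31\right)} = \frac{\left(4735 + 2879\right) \left(200 - 1127\right)}{\left(12 - 18\right) \left(-31\right)} = \frac{7614 \left(-927\right)}{\left(-6\right) \left(-31\right)} = - \frac{7058178}{186} = \left(-7058178\right) \frac{1}{186} = - \frac{1176363}{31}$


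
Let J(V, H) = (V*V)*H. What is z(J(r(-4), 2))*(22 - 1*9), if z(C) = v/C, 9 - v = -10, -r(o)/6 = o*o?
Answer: 247/18432 ≈ 0.013401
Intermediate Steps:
r(o) = -6*o² (r(o) = -6*o*o = -6*o²)
J(V, H) = H*V² (J(V, H) = V²*H = H*V²)
v = 19 (v = 9 - 1*(-10) = 9 + 10 = 19)
z(C) = 19/C
z(J(r(-4), 2))*(22 - 1*9) = (19/((2*(-6*(-4)²)²)))*(22 - 1*9) = (19/((2*(-6*16)²)))*(22 - 9) = (19/((2*(-96)²)))*13 = (19/((2*9216)))*13 = (19/18432)*13 = 247/18432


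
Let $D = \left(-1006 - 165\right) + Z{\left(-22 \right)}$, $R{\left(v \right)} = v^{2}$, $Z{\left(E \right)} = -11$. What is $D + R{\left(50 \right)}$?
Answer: $1318$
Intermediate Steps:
$D = -1182$ ($D = \left(-1006 - 165\right) - 11 = -1171 - 11 = -1182$)
$D + R{\left(50 \right)} = -1182 + 50^{2} = -1182 + 2500 = 1318$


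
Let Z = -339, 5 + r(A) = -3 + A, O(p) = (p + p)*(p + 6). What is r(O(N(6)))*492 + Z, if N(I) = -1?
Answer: -9195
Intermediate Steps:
O(p) = 2*p*(6 + p) (O(p) = (2*p)*(6 + p) = 2*p*(6 + p))
r(A) = -8 + A (r(A) = -5 + (-3 + A) = -8 + A)
r(O(N(6)))*492 + Z = (-8 + 2*(-1)*(6 - 1))*492 - 339 = (-8 + 2*(-1)*5)*492 - 339 = (-8 - 10)*492 - 339 = -18*492 - 339 = -8856 - 339 = -9195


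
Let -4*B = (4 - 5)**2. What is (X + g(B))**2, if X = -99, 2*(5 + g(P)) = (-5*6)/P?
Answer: 1936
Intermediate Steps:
B = -1/4 (B = -(4 - 5)**2/4 = -1/4*(-1)**2 = -1/4*1 = -1/4 ≈ -0.25000)
g(P) = -5 - 15/P (g(P) = -5 + ((-5*6)/P)/2 = -5 + (-30/P)/2 = -5 - 15/P)
(X + g(B))**2 = (-99 + (-5 - 15/(-1/4)))**2 = (-99 + (-5 - 15*(-4)))**2 = (-99 + (-5 + 60))**2 = (-99 + 55)**2 = (-44)**2 = 1936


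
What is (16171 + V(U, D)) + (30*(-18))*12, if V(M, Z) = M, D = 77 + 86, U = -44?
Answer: 9647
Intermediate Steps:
D = 163
(16171 + V(U, D)) + (30*(-18))*12 = (16171 - 44) + (30*(-18))*12 = 16127 - 540*12 = 16127 - 6480 = 9647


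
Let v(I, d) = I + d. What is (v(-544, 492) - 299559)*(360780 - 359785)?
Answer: -298112945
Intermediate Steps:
(v(-544, 492) - 299559)*(360780 - 359785) = ((-544 + 492) - 299559)*(360780 - 359785) = (-52 - 299559)*995 = -299611*995 = -298112945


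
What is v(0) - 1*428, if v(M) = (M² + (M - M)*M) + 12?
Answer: -416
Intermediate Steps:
v(M) = 12 + M² (v(M) = (M² + 0*M) + 12 = (M² + 0) + 12 = M² + 12 = 12 + M²)
v(0) - 1*428 = (12 + 0²) - 1*428 = (12 + 0) - 428 = 12 - 428 = -416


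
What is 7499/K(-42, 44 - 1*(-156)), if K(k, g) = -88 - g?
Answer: -7499/288 ≈ -26.038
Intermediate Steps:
7499/K(-42, 44 - 1*(-156)) = 7499/(-88 - (44 - 1*(-156))) = 7499/(-88 - (44 + 156)) = 7499/(-88 - 1*200) = 7499/(-88 - 200) = 7499/(-288) = 7499*(-1/288) = -7499/288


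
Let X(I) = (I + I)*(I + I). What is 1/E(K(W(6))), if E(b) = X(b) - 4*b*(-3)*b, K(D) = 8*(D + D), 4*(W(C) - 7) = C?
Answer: 1/295936 ≈ 3.3791e-6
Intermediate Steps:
W(C) = 7 + C/4
K(D) = 16*D (K(D) = 8*(2*D) = 16*D)
X(I) = 4*I² (X(I) = (2*I)*(2*I) = 4*I²)
E(b) = 16*b² (E(b) = 4*b² - 4*b*(-3)*b = 4*b² - 4*(-3*b)*b = 4*b² - (-12)*b² = 4*b² + 12*b² = 16*b²)
1/E(K(W(6))) = 1/(16*(16*(7 + (¼)*6))²) = 1/(16*(16*(7 + 3/2))²) = 1/(16*(16*(17/2))²) = 1/(16*136²) = 1/(16*18496) = 1/295936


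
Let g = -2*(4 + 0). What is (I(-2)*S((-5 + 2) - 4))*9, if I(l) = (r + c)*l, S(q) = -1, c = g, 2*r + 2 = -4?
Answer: -198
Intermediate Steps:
r = -3 (r = -1 + (½)*(-4) = -1 - 2 = -3)
g = -8 (g = -2*4 = -8)
c = -8
I(l) = -11*l (I(l) = (-3 - 8)*l = -11*l)
(I(-2)*S((-5 + 2) - 4))*9 = (-11*(-2)*(-1))*9 = (22*(-1))*9 = -22*9 = -198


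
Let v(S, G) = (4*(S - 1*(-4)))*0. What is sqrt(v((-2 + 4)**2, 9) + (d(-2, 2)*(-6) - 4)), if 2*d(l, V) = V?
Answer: I*sqrt(10) ≈ 3.1623*I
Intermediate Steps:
d(l, V) = V/2
v(S, G) = 0 (v(S, G) = (4*(S + 4))*0 = (4*(4 + S))*0 = (16 + 4*S)*0 = 0)
sqrt(v((-2 + 4)**2, 9) + (d(-2, 2)*(-6) - 4)) = sqrt(0 + (((1/2)*2)*(-6) - 4)) = sqrt(0 + (1*(-6) - 4)) = sqrt(0 + (-6 - 4)) = sqrt(0 - 10) = sqrt(-10) = I*sqrt(10)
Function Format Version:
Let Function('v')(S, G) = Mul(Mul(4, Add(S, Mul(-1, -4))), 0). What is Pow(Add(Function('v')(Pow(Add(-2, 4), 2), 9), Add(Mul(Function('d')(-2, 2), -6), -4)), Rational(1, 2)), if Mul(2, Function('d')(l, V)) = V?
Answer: Mul(I, Pow(10, Rational(1, 2))) ≈ Mul(3.1623, I)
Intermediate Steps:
Function('d')(l, V) = Mul(Rational(1, 2), V)
Function('v')(S, G) = 0 (Function('v')(S, G) = Mul(Mul(4, Add(S, 4)), 0) = Mul(Mul(4, Add(4, S)), 0) = Mul(Add(16, Mul(4, S)), 0) = 0)
Pow(Add(Function('v')(Pow(Add(-2, 4), 2), 9), Add(Mul(Function('d')(-2, 2), -6), -4)), Rational(1, 2)) = Pow(Add(0, Add(Mul(Mul(Rational(1, 2), 2), -6), -4)), Rational(1, 2)) = Pow(Add(0, Add(Mul(1, -6), -4)), Rational(1, 2)) = Pow(Add(0, Add(-6, -4)), Rational(1, 2)) = Pow(Add(0, -10), Rational(1, 2)) = Pow(-10, Rational(1, 2)) = Mul(I, Pow(10, Rational(1, 2)))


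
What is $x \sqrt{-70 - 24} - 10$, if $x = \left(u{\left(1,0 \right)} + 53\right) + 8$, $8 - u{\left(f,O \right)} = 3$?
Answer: $-10 + 66 i \sqrt{94} \approx -10.0 + 639.89 i$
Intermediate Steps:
$u{\left(f,O \right)} = 5$ ($u{\left(f,O \right)} = 8 - 3 = 5$)
$x = 66$ ($x = \left(5 + 53\right) + 8 = 58 + 8 = 66$)
$x \sqrt{-70 - 24} - 10 = 66 \sqrt{-70 - 24} - 10 = 66 \sqrt{-94} - 10 = 66 i \sqrt{94} - 10 = -10 + 66 i \sqrt{94}$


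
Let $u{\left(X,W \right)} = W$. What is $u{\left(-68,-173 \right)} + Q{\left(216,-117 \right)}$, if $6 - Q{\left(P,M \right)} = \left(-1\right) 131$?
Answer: $-36$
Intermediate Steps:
$Q{\left(P,M \right)} = 137$ ($Q{\left(P,M \right)} = 6 - \left(-1\right) 131 = 6 - -131 = 6 + 131 = 137$)
$u{\left(-68,-173 \right)} + Q{\left(216,-117 \right)} = -173 + 137 = -36$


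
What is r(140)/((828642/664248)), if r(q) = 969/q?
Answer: 26819013/4833745 ≈ 5.5483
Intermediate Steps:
r(140)/((828642/664248)) = (969/140)/((828642/664248)) = (969*(1/140))/((828642*(1/664248))) = 969/(140*(138107/110708)) = (969/140)*(110708/138107) = 26819013/4833745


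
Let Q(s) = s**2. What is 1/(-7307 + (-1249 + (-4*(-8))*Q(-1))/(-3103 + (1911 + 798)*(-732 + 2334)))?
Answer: -4336715/31688377722 ≈ -0.00013686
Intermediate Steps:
1/(-7307 + (-1249 + (-4*(-8))*Q(-1))/(-3103 + (1911 + 798)*(-732 + 2334))) = 1/(-7307 + (-1249 - 4*(-8)*(-1)**2)/(-3103 + (1911 + 798)*(-732 + 2334))) = 1/(-7307 + (-1249 + 32*1)/(-3103 + 2709*1602)) = 1/(-7307 + (-1249 + 32)/(-3103 + 4339818)) = 1/(-7307 - 1217/4336715) = 1/(-31688377722/4336715) = -4336715/31688377722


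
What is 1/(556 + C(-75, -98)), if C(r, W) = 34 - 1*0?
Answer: 1/590 ≈ 0.0016949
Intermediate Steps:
C(r, W) = 34 (C(r, W) = 34 + 0 = 34)
1/(556 + C(-75, -98)) = 1/(556 + 34) = 1/590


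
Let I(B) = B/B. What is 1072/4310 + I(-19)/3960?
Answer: 424943/1706760 ≈ 0.24898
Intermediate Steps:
I(B) = 1
1072/4310 + I(-19)/3960 = 1072/4310 + 1/3960 = 1072*(1/4310) + 1*(1/3960) = 536/2155 + 1/3960 = 424943/1706760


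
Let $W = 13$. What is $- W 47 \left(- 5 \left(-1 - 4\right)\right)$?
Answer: $-15275$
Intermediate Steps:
$- W 47 \left(- 5 \left(-1 - 4\right)\right) = \left(-1\right) 13 \cdot 47 \left(- 5 \left(-1 - 4\right)\right) = \left(-13\right) 47 \left(\left(-5\right) \left(-5\right)\right) = \left(-611\right) 25 = -15275$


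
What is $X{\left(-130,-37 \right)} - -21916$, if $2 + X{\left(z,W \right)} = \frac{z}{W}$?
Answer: $\frac{810948}{37} \approx 21918.0$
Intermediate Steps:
$X{\left(z,W \right)} = -2 + \frac{z}{W}$
$X{\left(-130,-37 \right)} - -21916 = \left(-2 - \frac{130}{-37}\right) - -21916 = \left(-2 - - \frac{130}{37}\right) + 21916 = \left(-2 + \frac{130}{37}\right) + 21916 = \frac{56}{37} + 21916 = \frac{810948}{37}$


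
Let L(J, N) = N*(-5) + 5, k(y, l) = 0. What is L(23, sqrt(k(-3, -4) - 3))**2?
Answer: 25*(1 - I*sqrt(3))**2 ≈ -50.0 - 86.603*I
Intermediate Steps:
L(J, N) = 5 - 5*N (L(J, N) = -5*N + 5 = 5 - 5*N)
L(23, sqrt(k(-3, -4) - 3))**2 = (5 - 5*sqrt(0 - 3))**2 = (5 - 5*I*sqrt(3))**2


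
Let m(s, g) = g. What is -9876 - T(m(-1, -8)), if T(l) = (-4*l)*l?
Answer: -9620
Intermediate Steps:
T(l) = -4*l²
-9876 - T(m(-1, -8)) = -9876 - (-4)*(-8)² = -9876 - (-4)*64 = -9876 - 1*(-256) = -9876 + 256 = -9620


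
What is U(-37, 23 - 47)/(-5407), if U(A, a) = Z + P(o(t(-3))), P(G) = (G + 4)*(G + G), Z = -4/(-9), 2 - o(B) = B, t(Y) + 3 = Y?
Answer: -1732/48663 ≈ -0.035592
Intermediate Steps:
t(Y) = -3 + Y
o(B) = 2 - B
Z = 4/9 (Z = -4*(-1/9) = 4/9 ≈ 0.44444)
P(G) = 2*G*(4 + G) (P(G) = (4 + G)*(2*G) = 2*G*(4 + G))
U(A, a) = 1732/9 (U(A, a) = 4/9 + 2*(2 - (-3 - 3))*(4 + (2 - (-3 - 3))) = 4/9 + 2*(2 - 1*(-6))*(4 + (2 - 1*(-6))) = 4/9 + 2*(2 + 6)*(4 + (2 + 6)) = 4/9 + 2*8*(4 + 8) = 4/9 + 2*8*12 = 4/9 + 192 = 1732/9)
U(-37, 23 - 47)/(-5407) = (1732/9)/(-5407) = (1732/9)*(-1/5407) = -1732/48663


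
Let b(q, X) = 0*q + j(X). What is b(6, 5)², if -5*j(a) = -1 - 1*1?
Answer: 4/25 ≈ 0.16000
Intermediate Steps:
j(a) = ⅖ (j(a) = -(-1 - 1*1)/5 = -(-1 - 1)/5 = -⅕*(-2) = ⅖)
b(q, X) = ⅖ (b(q, X) = 0*q + ⅖ = 0 + ⅖ = ⅖)
b(6, 5)² = (⅖)² = 4/25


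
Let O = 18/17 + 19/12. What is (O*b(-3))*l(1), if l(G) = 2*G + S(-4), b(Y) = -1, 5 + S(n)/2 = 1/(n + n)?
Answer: 5929/272 ≈ 21.798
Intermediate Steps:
O = 539/204 (O = 18*(1/17) + 19*(1/12) = 18/17 + 19/12 = 539/204 ≈ 2.6422)
S(n) = -10 + 1/n (S(n) = -10 + 2/(n + n) = -10 + 2/((2*n)) = -10 + 2*(1/(2*n)) = -10 + 1/n)
l(G) = -41/4 + 2*G (l(G) = 2*G + (-10 + 1/(-4)) = 2*G + (-10 - 1/4) = 2*G - 41/4 = -41/4 + 2*G)
(O*b(-3))*l(1) = ((539/204)*(-1))*(-41/4 + 2*1) = -539*(-41/4 + 2)/204 = -539/204*(-33/4) = 5929/272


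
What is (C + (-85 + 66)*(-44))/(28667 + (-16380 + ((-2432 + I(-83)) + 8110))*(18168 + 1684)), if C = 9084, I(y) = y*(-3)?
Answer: -9920/207484289 ≈ -4.7811e-5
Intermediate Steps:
I(y) = -3*y
(C + (-85 + 66)*(-44))/(28667 + (-16380 + ((-2432 + I(-83)) + 8110))*(18168 + 1684)) = (9084 + (-85 + 66)*(-44))/(28667 + (-16380 + ((-2432 - 3*(-83)) + 8110))*(18168 + 1684)) = (9084 - 19*(-44))/(28667 + (-16380 + ((-2432 + 249) + 8110))*19852) = (9084 + 836)/(28667 + (-16380 + (-2183 + 8110))*19852) = 9920/(28667 + (-16380 + 5927)*19852) = 9920/(28667 - 10453*19852) = 9920/(28667 - 207512956) = 9920/(-207484289) = 9920*(-1/207484289) = -9920/207484289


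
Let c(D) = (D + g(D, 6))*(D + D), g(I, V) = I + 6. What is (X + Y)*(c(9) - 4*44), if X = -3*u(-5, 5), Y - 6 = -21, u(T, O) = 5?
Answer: -7680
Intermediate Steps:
g(I, V) = 6 + I
Y = -15 (Y = 6 - 21 = -15)
X = -15 (X = -3*5 = -15)
c(D) = 2*D*(6 + 2*D) (c(D) = (D + (6 + D))*(D + D) = (6 + 2*D)*(2*D) = 2*D*(6 + 2*D))
(X + Y)*(c(9) - 4*44) = (-15 - 15)*(4*9*(3 + 9) - 4*44) = -30*(4*9*12 - 176) = -30*(432 - 176) = -30*256 = -7680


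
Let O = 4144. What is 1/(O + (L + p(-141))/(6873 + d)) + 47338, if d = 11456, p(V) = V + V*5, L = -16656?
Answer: 3594747097741/75937874 ≈ 47338.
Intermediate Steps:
p(V) = 6*V (p(V) = V + 5*V = 6*V)
1/(O + (L + p(-141))/(6873 + d)) + 47338 = 1/(4144 + (-16656 + 6*(-141))/(6873 + 11456)) + 47338 = 1/(4144 + (-16656 - 846)/18329) + 47338 = 1/(4144 - 17502*1/18329) + 47338 = 1/(4144 - 17502/18329) + 47338 = 1/(75937874/18329) + 47338 = 18329/75937874 + 47338 = 3594747097741/75937874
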